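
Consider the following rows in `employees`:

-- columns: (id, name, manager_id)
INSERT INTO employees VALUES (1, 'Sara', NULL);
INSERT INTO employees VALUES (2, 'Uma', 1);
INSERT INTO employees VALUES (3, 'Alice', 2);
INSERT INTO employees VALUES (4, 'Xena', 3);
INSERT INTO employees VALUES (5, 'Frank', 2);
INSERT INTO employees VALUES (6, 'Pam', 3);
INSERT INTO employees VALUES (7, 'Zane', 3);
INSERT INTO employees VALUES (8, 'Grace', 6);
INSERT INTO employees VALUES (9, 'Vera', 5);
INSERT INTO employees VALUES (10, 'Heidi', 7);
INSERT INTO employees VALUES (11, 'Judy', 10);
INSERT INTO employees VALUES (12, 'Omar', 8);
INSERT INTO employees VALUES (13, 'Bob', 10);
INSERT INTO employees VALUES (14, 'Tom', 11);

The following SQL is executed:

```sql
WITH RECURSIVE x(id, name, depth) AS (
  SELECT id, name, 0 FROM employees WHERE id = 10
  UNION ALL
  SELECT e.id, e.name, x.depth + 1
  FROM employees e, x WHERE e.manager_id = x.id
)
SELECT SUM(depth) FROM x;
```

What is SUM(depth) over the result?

4

Base: id=10 (Heidi) at depth 0.
Iteration 1: rows with manager_id in {10} -> Judy (id 11, depth 1), Bob (id 13, depth 1).
Iteration 2: rows with manager_id in {11,13} -> Tom (id 14, depth 2).
Iteration 3: no rows with manager_id in {14}; recursion stops.
SUM(depth) = 0 + 1 + 1 + 2 = 4.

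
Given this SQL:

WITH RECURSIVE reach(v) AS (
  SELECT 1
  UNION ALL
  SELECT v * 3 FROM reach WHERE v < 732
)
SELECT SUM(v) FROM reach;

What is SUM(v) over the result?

3280

Base: v=1.
Iteration 1: 1 < 732 holds -> v = 1 * 3 = 3.
Iteration 2: 3 < 732 holds -> v = 3 * 3 = 9.
Iteration 3: 9 < 732 holds -> v = 9 * 3 = 27.
Iteration 4: 27 < 732 holds -> v = 27 * 3 = 81.
Iteration 5: 81 < 732 holds -> v = 81 * 3 = 243.
Iteration 6: 243 < 732 holds -> v = 243 * 3 = 729.
Iteration 7: 729 < 732 holds -> v = 729 * 3 = 2187.
Iteration 8: 2187 < 732 fails; recursion stops.
SUM(v) = 1 + 3 + 9 + 27 + 81 + 243 + 729 + 2187 = 3280.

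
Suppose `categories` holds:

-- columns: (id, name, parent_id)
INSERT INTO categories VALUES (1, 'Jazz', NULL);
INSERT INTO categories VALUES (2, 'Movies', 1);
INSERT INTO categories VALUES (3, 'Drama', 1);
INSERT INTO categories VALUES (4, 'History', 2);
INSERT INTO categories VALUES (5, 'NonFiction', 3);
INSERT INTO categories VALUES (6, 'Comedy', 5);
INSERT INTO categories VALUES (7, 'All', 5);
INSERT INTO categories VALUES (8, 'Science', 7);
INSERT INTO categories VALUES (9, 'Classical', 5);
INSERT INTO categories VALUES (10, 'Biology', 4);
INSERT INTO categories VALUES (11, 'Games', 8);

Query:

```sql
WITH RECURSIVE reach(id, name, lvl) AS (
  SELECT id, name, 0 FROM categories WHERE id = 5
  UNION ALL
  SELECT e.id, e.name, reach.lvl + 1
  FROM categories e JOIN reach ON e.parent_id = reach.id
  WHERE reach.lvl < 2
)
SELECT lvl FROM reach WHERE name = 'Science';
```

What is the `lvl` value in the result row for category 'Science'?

2

Base: id=5 (NonFiction) at lvl 0.
Iteration 1: rows with parent_id in {5} -> Comedy (id 6, lvl 1), All (id 7, lvl 1), Classical (id 9, lvl 1).
Iteration 2: rows with parent_id in {6,7,9} -> Science (id 8, lvl 2).
Iteration 3: lvl < 2 fails for all current rows; recursion stops.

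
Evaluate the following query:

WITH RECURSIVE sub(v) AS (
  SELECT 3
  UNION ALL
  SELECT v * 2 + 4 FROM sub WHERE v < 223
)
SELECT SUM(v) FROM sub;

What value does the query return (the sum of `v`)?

Base: v=3.
Iteration 1: 3 < 223 holds -> v = 3 * 2 + 4 = 10.
Iteration 2: 10 < 223 holds -> v = 10 * 2 + 4 = 24.
Iteration 3: 24 < 223 holds -> v = 24 * 2 + 4 = 52.
Iteration 4: 52 < 223 holds -> v = 52 * 2 + 4 = 108.
Iteration 5: 108 < 223 holds -> v = 108 * 2 + 4 = 220.
Iteration 6: 220 < 223 holds -> v = 220 * 2 + 4 = 444.
Iteration 7: 444 < 223 fails; recursion stops.
SUM(v) = 3 + 10 + 24 + 52 + 108 + 220 + 444 = 861.

861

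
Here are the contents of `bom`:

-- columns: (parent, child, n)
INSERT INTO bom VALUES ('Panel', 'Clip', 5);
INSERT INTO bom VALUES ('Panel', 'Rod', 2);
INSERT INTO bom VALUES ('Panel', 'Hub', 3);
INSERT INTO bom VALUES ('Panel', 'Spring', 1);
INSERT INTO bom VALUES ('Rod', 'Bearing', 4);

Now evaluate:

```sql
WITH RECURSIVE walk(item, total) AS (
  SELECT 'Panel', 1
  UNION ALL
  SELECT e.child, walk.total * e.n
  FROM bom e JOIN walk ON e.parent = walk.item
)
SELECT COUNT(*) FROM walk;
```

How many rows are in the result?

Base: (Panel, total=1).
Iteration 1: components of {Panel} -> Clip = 1*5 = 5, Hub = 1*3 = 3, Rod = 1*2 = 2, Spring = 1*1 = 1.
Iteration 2: components of {Clip,Hub,Rod,Spring} -> Bearing = 2*4 = 8.
Iteration 3: no further components; recursion stops.
Total rows emitted: 6.

6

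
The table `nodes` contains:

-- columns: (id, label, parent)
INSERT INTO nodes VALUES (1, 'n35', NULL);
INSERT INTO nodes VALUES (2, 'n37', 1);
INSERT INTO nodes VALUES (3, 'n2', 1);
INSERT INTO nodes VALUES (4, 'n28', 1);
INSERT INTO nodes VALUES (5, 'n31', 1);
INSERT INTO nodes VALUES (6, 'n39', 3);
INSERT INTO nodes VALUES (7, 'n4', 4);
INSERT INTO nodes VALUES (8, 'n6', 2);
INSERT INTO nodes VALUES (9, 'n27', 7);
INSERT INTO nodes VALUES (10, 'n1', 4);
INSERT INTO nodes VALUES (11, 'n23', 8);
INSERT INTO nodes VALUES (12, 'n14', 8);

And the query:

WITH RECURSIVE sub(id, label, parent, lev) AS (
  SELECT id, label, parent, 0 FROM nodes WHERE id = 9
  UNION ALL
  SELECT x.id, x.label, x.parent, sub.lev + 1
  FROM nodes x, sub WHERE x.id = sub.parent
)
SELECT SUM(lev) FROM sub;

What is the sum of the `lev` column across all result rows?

6

Base: id=9 (n27), parent=7, lev 0.
Iteration 1: join on id=7 -> n4 (id 7, parent=4, lev 1).
Iteration 2: join on id=4 -> n28 (id 4, parent=1, lev 2).
Iteration 3: join on id=1 -> n35 (id 1, parent=NULL, lev 3).
Iteration 4: parent is NULL; no match; recursion stops.
SUM(lev) = 0 + 1 + 2 + 3 = 6.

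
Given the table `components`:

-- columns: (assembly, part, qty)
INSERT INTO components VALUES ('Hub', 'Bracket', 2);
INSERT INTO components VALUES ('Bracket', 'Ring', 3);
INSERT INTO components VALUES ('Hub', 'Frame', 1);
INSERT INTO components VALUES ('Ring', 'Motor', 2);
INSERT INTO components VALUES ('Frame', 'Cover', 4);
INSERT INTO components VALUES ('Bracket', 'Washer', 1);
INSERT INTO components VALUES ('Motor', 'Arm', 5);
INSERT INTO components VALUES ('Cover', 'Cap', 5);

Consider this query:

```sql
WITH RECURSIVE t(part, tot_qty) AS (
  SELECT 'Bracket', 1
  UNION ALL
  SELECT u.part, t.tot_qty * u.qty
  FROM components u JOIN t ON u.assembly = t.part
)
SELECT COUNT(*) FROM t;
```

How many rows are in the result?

5

Base: (Bracket, tot_qty=1).
Iteration 1: components of {Bracket} -> Ring = 1*3 = 3, Washer = 1*1 = 1.
Iteration 2: components of {Ring,Washer} -> Motor = 3*2 = 6.
Iteration 3: components of {Motor} -> Arm = 6*5 = 30.
Iteration 4: no further components; recursion stops.
Total rows emitted: 5.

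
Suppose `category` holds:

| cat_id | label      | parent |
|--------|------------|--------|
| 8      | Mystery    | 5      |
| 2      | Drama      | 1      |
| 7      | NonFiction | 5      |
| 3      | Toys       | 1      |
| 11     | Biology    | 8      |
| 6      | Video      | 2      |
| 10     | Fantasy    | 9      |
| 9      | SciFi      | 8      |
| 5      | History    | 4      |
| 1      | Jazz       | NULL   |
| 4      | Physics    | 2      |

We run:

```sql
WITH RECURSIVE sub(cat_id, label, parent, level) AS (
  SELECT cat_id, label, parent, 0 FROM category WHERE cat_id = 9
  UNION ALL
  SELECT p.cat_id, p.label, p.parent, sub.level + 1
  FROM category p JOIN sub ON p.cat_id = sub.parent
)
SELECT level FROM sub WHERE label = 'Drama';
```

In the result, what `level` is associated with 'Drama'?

4

Base: cat_id=9 (SciFi), parent=8, level 0.
Iteration 1: join on cat_id=8 -> Mystery (id 8, parent=5, level 1).
Iteration 2: join on cat_id=5 -> History (id 5, parent=4, level 2).
Iteration 3: join on cat_id=4 -> Physics (id 4, parent=2, level 3).
Iteration 4: join on cat_id=2 -> Drama (id 2, parent=1, level 4).
Iteration 5: join on cat_id=1 -> Jazz (id 1, parent=NULL, level 5).
Iteration 6: parent is NULL; no match; recursion stops.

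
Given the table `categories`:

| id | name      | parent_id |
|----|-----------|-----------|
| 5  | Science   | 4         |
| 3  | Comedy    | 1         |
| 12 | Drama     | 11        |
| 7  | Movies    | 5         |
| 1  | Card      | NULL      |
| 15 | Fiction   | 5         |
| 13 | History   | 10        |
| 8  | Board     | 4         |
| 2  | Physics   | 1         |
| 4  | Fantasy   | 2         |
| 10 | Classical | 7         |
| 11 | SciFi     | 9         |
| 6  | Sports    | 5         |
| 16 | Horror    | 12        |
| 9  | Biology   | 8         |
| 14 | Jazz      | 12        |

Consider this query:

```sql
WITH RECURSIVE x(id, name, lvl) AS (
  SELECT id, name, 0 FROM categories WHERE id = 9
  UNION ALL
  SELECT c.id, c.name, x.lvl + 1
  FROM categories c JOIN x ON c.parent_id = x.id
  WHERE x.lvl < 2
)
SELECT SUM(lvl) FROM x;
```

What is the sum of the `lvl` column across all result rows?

3

Base: id=9 (Biology) at lvl 0.
Iteration 1: rows with parent_id in {9} -> SciFi (id 11, lvl 1).
Iteration 2: rows with parent_id in {11} -> Drama (id 12, lvl 2).
Iteration 3: lvl < 2 fails for all current rows; recursion stops.
SUM(lvl) = 0 + 1 + 2 = 3.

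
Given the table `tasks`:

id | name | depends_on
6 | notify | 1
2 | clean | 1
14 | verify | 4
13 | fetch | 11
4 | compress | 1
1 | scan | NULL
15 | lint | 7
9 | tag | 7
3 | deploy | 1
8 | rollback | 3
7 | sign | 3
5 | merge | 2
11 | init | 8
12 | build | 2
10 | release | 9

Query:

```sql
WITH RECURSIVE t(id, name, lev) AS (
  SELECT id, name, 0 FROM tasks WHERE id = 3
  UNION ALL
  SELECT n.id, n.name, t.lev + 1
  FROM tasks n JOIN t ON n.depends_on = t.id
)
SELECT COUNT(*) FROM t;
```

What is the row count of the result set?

8

Base: id=3 (deploy) at lev 0.
Iteration 1: rows with depends_on in {3} -> sign (id 7, lev 1), rollback (id 8, lev 1).
Iteration 2: rows with depends_on in {7,8} -> tag (id 9, lev 2), init (id 11, lev 2), lint (id 15, lev 2).
Iteration 3: rows with depends_on in {9,11,15} -> release (id 10, lev 3), fetch (id 13, lev 3).
Iteration 4: no rows with depends_on in {10,13}; recursion stops.
Total rows emitted: 8.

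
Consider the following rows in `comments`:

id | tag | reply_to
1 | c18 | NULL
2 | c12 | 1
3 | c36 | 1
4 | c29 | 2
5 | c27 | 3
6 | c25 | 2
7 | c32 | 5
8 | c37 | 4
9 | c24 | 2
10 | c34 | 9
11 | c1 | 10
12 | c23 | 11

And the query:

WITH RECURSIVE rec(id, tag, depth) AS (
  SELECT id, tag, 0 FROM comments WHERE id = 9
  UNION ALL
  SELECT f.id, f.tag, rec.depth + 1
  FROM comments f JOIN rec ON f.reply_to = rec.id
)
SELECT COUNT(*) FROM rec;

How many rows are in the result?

Base: id=9 (c24) at depth 0.
Iteration 1: rows with reply_to in {9} -> c34 (id 10, depth 1).
Iteration 2: rows with reply_to in {10} -> c1 (id 11, depth 2).
Iteration 3: rows with reply_to in {11} -> c23 (id 12, depth 3).
Iteration 4: no rows with reply_to in {12}; recursion stops.
Total rows emitted: 4.

4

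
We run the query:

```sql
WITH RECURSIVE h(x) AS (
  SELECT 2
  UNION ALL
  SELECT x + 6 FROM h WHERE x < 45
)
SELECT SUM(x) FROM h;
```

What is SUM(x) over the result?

Base: x=2.
Iteration 1: 2 < 45 holds -> x = 2 + 6 = 8.
Iteration 2: 8 < 45 holds -> x = 8 + 6 = 14.
Iteration 3: 14 < 45 holds -> x = 14 + 6 = 20.
Iteration 4: 20 < 45 holds -> x = 20 + 6 = 26.
Iteration 5: 26 < 45 holds -> x = 26 + 6 = 32.
Iteration 6: 32 < 45 holds -> x = 32 + 6 = 38.
Iteration 7: 38 < 45 holds -> x = 38 + 6 = 44.
Iteration 8: 44 < 45 holds -> x = 44 + 6 = 50.
Iteration 9: 50 < 45 fails; recursion stops.
SUM(x) = 2 + 8 + 14 + 20 + 26 + 32 + 38 + 44 + 50 = 234.

234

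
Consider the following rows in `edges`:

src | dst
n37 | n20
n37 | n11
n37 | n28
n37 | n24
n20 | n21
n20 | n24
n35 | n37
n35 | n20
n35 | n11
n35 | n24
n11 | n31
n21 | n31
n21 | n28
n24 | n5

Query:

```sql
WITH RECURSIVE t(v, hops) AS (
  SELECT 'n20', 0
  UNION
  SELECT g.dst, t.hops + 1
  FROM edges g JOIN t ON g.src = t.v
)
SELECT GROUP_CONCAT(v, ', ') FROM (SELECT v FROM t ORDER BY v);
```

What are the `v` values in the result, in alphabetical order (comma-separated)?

n20, n21, n24, n28, n31, n5

Base: (n20, hops=0).
Iteration 1: edges from {n20} -> (n21, hops=1), (n24, hops=1).
Iteration 2: edges from {n21,n24} -> (n28, hops=2), (n31, hops=2), (n5, hops=2).
Iteration 3: no outgoing edges from {n28,n31,n5}; recursion stops.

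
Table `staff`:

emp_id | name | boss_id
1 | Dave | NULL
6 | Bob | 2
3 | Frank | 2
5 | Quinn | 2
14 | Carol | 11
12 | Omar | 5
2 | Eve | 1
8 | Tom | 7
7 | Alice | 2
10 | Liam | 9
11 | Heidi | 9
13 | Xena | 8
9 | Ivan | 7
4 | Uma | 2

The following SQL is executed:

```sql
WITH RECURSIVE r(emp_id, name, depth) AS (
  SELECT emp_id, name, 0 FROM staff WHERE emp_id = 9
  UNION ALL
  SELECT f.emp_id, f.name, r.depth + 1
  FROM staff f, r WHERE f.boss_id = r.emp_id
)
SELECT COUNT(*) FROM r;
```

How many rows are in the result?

4

Base: emp_id=9 (Ivan) at depth 0.
Iteration 1: rows with boss_id in {9} -> Liam (id 10, depth 1), Heidi (id 11, depth 1).
Iteration 2: rows with boss_id in {10,11} -> Carol (id 14, depth 2).
Iteration 3: no rows with boss_id in {14}; recursion stops.
Total rows emitted: 4.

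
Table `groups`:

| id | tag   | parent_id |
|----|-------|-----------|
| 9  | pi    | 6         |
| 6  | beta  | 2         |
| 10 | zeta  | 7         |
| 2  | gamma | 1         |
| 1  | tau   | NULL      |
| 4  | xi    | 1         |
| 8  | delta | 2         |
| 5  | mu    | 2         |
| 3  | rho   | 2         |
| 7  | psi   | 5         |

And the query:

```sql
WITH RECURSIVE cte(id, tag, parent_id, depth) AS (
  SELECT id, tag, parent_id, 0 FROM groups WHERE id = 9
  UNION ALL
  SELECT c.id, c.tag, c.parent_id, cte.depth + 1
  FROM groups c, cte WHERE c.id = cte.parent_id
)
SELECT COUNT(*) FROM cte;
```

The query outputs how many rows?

Base: id=9 (pi), parent_id=6, depth 0.
Iteration 1: join on id=6 -> beta (id 6, parent_id=2, depth 1).
Iteration 2: join on id=2 -> gamma (id 2, parent_id=1, depth 2).
Iteration 3: join on id=1 -> tau (id 1, parent_id=NULL, depth 3).
Iteration 4: parent_id is NULL; no match; recursion stops.
Total rows emitted: 4.

4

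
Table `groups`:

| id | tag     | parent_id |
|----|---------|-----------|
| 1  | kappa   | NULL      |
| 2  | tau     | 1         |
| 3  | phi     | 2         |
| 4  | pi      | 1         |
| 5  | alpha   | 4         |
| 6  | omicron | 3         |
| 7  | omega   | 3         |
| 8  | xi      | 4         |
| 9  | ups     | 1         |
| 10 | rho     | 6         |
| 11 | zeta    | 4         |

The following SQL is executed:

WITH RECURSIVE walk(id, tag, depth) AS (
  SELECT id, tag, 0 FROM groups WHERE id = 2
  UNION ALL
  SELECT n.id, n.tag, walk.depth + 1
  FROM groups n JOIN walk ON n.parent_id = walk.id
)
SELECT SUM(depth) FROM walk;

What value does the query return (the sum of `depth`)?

Base: id=2 (tau) at depth 0.
Iteration 1: rows with parent_id in {2} -> phi (id 3, depth 1).
Iteration 2: rows with parent_id in {3} -> omicron (id 6, depth 2), omega (id 7, depth 2).
Iteration 3: rows with parent_id in {6,7} -> rho (id 10, depth 3).
Iteration 4: no rows with parent_id in {10}; recursion stops.
SUM(depth) = 0 + 1 + 2 + 2 + 3 = 8.

8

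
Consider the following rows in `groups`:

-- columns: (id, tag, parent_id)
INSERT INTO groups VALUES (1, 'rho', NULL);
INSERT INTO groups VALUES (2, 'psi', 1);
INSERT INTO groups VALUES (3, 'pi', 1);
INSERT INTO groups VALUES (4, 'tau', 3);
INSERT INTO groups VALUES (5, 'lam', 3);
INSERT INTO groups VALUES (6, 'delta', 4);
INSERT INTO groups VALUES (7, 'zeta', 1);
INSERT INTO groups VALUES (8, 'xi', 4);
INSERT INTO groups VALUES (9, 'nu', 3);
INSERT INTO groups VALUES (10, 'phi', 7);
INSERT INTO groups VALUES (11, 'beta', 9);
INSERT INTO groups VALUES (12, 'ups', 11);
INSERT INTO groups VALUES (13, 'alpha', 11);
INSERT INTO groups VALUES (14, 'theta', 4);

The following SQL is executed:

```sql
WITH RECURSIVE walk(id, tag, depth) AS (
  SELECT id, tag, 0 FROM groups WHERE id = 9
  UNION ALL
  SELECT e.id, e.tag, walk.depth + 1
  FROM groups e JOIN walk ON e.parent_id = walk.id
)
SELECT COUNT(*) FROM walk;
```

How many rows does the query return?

4

Base: id=9 (nu) at depth 0.
Iteration 1: rows with parent_id in {9} -> beta (id 11, depth 1).
Iteration 2: rows with parent_id in {11} -> ups (id 12, depth 2), alpha (id 13, depth 2).
Iteration 3: no rows with parent_id in {12,13}; recursion stops.
Total rows emitted: 4.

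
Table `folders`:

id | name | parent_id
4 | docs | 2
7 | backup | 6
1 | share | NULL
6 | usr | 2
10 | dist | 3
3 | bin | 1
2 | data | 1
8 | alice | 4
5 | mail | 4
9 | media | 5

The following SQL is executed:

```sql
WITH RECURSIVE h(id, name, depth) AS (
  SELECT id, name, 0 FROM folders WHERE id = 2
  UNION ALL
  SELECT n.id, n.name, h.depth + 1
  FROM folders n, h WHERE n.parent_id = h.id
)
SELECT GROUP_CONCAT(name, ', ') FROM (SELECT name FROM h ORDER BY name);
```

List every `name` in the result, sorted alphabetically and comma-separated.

Base: id=2 (data) at depth 0.
Iteration 1: rows with parent_id in {2} -> docs (id 4, depth 1), usr (id 6, depth 1).
Iteration 2: rows with parent_id in {4,6} -> mail (id 5, depth 2), backup (id 7, depth 2), alice (id 8, depth 2).
Iteration 3: rows with parent_id in {5,7,8} -> media (id 9, depth 3).
Iteration 4: no rows with parent_id in {9}; recursion stops.

alice, backup, data, docs, mail, media, usr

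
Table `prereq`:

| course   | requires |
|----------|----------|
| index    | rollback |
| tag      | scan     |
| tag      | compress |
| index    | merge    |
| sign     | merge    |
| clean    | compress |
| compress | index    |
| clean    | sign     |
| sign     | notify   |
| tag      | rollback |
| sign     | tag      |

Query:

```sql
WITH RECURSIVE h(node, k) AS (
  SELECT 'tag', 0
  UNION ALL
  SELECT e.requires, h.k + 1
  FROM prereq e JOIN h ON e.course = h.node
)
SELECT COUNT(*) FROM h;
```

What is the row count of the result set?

7

Base: (tag, k=0).
Iteration 1: edges from {tag} -> (compress, k=1), (rollback, k=1), (scan, k=1).
Iteration 2: edges from {compress,rollback,scan} -> (index, k=2).
Iteration 3: edges from {index} -> (merge, k=3), (rollback, k=3).
Iteration 4: no outgoing edges from {merge,rollback}; recursion stops.
Total rows emitted: 7.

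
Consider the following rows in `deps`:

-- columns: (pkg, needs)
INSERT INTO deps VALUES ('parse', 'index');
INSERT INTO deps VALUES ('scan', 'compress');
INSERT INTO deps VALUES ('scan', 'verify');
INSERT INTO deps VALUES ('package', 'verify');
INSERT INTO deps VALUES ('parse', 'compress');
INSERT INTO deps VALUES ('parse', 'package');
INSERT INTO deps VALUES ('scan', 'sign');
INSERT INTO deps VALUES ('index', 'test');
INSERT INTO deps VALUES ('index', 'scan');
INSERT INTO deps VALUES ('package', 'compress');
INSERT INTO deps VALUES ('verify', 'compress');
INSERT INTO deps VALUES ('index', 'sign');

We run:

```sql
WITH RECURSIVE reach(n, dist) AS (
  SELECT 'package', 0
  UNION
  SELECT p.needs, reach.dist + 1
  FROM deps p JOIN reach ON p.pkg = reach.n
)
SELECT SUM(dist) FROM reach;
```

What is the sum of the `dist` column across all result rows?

Base: (package, dist=0).
Iteration 1: edges from {package} -> (compress, dist=1), (verify, dist=1).
Iteration 2: edges from {compress,verify} -> (compress, dist=2).
Iteration 3: no outgoing edges from {compress}; recursion stops.
SUM(dist) = 0 + 1 + 1 + 2 = 4.

4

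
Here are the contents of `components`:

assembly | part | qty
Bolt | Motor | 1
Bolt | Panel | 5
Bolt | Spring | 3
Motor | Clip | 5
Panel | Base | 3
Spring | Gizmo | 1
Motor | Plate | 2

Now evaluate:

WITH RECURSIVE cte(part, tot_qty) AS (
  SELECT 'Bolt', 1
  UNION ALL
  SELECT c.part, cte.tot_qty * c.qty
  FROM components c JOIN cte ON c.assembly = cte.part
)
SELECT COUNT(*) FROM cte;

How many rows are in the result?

Base: (Bolt, tot_qty=1).
Iteration 1: components of {Bolt} -> Motor = 1*1 = 1, Panel = 1*5 = 5, Spring = 1*3 = 3.
Iteration 2: components of {Motor,Panel,Spring} -> Base = 5*3 = 15, Clip = 1*5 = 5, Gizmo = 3*1 = 3, Plate = 1*2 = 2.
Iteration 3: no further components; recursion stops.
Total rows emitted: 8.

8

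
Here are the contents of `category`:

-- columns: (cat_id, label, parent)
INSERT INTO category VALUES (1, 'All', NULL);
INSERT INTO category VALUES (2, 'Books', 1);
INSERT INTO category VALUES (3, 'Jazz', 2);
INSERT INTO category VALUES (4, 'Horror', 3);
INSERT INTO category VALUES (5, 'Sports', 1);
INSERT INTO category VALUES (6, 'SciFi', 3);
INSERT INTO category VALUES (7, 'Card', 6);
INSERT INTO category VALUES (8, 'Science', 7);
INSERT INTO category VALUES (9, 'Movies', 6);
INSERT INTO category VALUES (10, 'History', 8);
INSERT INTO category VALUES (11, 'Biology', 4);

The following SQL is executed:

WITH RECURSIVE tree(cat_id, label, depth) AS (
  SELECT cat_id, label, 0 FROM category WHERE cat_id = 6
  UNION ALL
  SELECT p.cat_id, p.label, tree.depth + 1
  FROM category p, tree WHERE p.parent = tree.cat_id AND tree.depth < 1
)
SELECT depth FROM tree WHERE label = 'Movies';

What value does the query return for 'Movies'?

1

Base: cat_id=6 (SciFi) at depth 0.
Iteration 1: rows with parent in {6} -> Card (id 7, depth 1), Movies (id 9, depth 1).
Iteration 2: depth < 1 fails for all current rows; recursion stops.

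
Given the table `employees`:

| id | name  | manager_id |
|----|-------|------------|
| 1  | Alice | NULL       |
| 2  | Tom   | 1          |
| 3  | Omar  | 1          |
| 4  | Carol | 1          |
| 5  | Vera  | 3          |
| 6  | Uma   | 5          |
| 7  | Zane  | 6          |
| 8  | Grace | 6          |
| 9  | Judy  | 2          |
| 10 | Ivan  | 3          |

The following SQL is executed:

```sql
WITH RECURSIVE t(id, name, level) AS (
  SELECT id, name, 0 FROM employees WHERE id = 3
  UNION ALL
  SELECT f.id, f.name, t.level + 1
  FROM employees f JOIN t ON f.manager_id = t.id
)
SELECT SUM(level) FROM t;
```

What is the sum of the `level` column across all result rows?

Base: id=3 (Omar) at level 0.
Iteration 1: rows with manager_id in {3} -> Vera (id 5, level 1), Ivan (id 10, level 1).
Iteration 2: rows with manager_id in {5,10} -> Uma (id 6, level 2).
Iteration 3: rows with manager_id in {6} -> Zane (id 7, level 3), Grace (id 8, level 3).
Iteration 4: no rows with manager_id in {7,8}; recursion stops.
SUM(level) = 0 + 1 + 1 + 2 + 3 + 3 = 10.

10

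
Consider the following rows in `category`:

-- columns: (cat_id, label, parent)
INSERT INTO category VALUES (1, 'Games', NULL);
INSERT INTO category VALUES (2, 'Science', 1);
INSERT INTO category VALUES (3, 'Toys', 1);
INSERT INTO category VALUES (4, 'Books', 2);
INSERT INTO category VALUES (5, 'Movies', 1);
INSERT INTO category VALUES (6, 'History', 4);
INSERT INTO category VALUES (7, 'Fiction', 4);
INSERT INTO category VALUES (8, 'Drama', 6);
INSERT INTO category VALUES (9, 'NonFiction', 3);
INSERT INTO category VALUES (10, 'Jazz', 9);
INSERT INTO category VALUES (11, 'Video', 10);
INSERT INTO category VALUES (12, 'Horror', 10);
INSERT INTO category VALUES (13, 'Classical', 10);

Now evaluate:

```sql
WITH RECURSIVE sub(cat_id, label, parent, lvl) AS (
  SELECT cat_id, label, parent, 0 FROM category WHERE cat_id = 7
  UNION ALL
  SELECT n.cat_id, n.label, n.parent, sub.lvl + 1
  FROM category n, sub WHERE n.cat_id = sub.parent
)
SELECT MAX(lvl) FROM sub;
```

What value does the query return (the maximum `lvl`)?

3

Base: cat_id=7 (Fiction), parent=4, lvl 0.
Iteration 1: join on cat_id=4 -> Books (id 4, parent=2, lvl 1).
Iteration 2: join on cat_id=2 -> Science (id 2, parent=1, lvl 2).
Iteration 3: join on cat_id=1 -> Games (id 1, parent=NULL, lvl 3).
Iteration 4: parent is NULL; no match; recursion stops.
lvl values: 0, 1, 2, 3; the maximum is 3.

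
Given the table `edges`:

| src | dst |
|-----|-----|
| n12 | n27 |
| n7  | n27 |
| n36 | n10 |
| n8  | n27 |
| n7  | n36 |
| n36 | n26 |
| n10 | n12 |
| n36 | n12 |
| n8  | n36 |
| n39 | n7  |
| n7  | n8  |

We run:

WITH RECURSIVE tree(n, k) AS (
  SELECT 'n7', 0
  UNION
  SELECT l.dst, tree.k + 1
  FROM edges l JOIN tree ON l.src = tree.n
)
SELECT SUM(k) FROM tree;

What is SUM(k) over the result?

38

Base: (n7, k=0).
Iteration 1: edges from {n7} -> (n27, k=1), (n36, k=1), (n8, k=1).
Iteration 2: edges from {n27,n36,n8} -> (n10, k=2), (n12, k=2), (n26, k=2), (n27, k=2), (n36, k=2).
Iteration 3: edges from {n10,n12,n26,n27,n36} -> (n10, k=3), (n12, k=3), (n26, k=3), (n27, k=3). [UNION drops 1 duplicate row(s)]
Iteration 4: edges from {n10,n12,n26,n27} -> (n12, k=4), (n27, k=4).
Iteration 5: edges from {n12,n27} -> (n27, k=5).
Iteration 6: no outgoing edges from {n27}; recursion stops.
SUM(k) = 0 + 1 + 1 + 1 + 2 + 2 + 2 + 2 + 2 + 3 + 3 + 3 + 3 + 4 + 4 + 5 = 38.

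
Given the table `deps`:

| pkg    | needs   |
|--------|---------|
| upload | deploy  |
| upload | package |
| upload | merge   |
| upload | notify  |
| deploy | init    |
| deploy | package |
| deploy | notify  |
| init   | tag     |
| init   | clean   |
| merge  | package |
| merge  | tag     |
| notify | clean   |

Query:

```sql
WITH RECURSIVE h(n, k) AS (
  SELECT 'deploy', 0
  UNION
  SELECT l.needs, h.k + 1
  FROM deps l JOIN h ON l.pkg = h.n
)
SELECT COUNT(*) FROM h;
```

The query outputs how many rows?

6

Base: (deploy, k=0).
Iteration 1: edges from {deploy} -> (init, k=1), (notify, k=1), (package, k=1).
Iteration 2: edges from {init,notify,package} -> (clean, k=2), (tag, k=2). [UNION drops 1 duplicate row(s)]
Iteration 3: no outgoing edges from {clean,tag}; recursion stops.
Total rows emitted: 6.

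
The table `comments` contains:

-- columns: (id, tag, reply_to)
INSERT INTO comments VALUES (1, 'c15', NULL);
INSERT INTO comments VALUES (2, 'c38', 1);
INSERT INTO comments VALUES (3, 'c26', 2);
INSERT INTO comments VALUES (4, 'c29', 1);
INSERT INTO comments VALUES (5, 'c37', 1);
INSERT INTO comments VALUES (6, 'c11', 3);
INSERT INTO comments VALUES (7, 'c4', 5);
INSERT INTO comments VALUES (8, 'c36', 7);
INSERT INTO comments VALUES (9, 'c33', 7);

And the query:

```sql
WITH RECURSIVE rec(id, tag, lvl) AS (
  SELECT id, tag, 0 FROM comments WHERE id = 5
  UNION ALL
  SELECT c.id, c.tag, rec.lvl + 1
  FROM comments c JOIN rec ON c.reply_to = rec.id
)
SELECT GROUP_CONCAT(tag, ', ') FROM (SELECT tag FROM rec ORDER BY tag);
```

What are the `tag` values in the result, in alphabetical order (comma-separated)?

c33, c36, c37, c4

Base: id=5 (c37) at lvl 0.
Iteration 1: rows with reply_to in {5} -> c4 (id 7, lvl 1).
Iteration 2: rows with reply_to in {7} -> c36 (id 8, lvl 2), c33 (id 9, lvl 2).
Iteration 3: no rows with reply_to in {8,9}; recursion stops.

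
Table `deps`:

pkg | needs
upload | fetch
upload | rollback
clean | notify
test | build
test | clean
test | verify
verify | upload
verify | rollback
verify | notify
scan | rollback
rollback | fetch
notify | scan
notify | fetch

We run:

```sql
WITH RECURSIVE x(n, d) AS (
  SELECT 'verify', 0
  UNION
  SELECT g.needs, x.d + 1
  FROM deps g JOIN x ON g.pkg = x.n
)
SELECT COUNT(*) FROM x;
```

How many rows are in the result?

10

Base: (verify, d=0).
Iteration 1: edges from {verify} -> (notify, d=1), (rollback, d=1), (upload, d=1).
Iteration 2: edges from {notify,rollback,upload} -> (fetch, d=2), (rollback, d=2), (scan, d=2). [UNION drops 2 duplicate row(s)]
Iteration 3: edges from {fetch,rollback,scan} -> (fetch, d=3), (rollback, d=3).
Iteration 4: edges from {fetch,rollback} -> (fetch, d=4).
Iteration 5: no outgoing edges from {fetch}; recursion stops.
Total rows emitted: 10.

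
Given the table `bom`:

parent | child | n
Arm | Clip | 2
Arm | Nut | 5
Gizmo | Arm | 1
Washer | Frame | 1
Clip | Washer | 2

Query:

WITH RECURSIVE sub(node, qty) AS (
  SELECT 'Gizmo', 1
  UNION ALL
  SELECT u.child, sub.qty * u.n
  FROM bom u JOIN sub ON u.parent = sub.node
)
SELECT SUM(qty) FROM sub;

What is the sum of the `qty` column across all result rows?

17

Base: (Gizmo, qty=1).
Iteration 1: components of {Gizmo} -> Arm = 1*1 = 1.
Iteration 2: components of {Arm} -> Clip = 1*2 = 2, Nut = 1*5 = 5.
Iteration 3: components of {Clip,Nut} -> Washer = 2*2 = 4.
Iteration 4: components of {Washer} -> Frame = 4*1 = 4.
Iteration 5: no further components; recursion stops.
SUM(qty) = 1 + 1 + 2 + 5 + 4 + 4 = 17.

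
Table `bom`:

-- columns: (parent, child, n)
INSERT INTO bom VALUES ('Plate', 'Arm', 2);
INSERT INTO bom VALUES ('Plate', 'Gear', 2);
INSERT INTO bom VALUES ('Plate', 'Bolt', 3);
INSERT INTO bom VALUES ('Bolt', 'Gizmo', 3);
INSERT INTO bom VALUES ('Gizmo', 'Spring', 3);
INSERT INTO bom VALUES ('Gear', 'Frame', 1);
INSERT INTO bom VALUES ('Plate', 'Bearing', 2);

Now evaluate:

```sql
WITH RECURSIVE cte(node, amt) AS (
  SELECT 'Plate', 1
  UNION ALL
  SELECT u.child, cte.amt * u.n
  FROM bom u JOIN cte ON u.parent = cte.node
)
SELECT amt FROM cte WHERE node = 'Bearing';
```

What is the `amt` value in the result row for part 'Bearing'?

2

Base: (Plate, amt=1).
Iteration 1: components of {Plate} -> Arm = 1*2 = 2, Bearing = 1*2 = 2, Bolt = 1*3 = 3, Gear = 1*2 = 2.
Iteration 2: components of {Arm,Bearing,Bolt,Gear} -> Frame = 2*1 = 2, Gizmo = 3*3 = 9.
Iteration 3: components of {Frame,Gizmo} -> Spring = 9*3 = 27.
Iteration 4: no further components; recursion stops.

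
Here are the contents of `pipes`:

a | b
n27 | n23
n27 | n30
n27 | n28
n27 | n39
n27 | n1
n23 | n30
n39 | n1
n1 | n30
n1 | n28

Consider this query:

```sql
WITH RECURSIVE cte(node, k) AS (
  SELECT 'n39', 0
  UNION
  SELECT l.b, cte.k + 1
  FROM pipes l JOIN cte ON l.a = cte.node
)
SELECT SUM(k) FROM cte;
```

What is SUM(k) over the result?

Base: (n39, k=0).
Iteration 1: edges from {n39} -> (n1, k=1).
Iteration 2: edges from {n1} -> (n28, k=2), (n30, k=2).
Iteration 3: no outgoing edges from {n28,n30}; recursion stops.
SUM(k) = 0 + 1 + 2 + 2 = 5.

5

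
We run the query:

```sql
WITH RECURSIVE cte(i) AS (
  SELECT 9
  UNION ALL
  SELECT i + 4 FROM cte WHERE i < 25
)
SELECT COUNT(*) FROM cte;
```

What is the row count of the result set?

Base: i=9.
Iteration 1: 9 < 25 holds -> i = 9 + 4 = 13.
Iteration 2: 13 < 25 holds -> i = 13 + 4 = 17.
Iteration 3: 17 < 25 holds -> i = 17 + 4 = 21.
Iteration 4: 21 < 25 holds -> i = 21 + 4 = 25.
Iteration 5: 25 < 25 fails; recursion stops.
Total rows emitted: 5.

5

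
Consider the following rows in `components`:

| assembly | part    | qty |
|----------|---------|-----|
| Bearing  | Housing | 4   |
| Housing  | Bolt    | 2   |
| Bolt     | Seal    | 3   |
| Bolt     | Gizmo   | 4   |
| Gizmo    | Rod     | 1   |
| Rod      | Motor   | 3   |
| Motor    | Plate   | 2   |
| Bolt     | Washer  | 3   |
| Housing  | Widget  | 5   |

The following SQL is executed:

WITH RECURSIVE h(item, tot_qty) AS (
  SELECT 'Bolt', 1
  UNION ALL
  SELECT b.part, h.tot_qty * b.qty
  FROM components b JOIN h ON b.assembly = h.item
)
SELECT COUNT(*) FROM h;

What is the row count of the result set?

Base: (Bolt, tot_qty=1).
Iteration 1: components of {Bolt} -> Gizmo = 1*4 = 4, Seal = 1*3 = 3, Washer = 1*3 = 3.
Iteration 2: components of {Gizmo,Seal,Washer} -> Rod = 4*1 = 4.
Iteration 3: components of {Rod} -> Motor = 4*3 = 12.
Iteration 4: components of {Motor} -> Plate = 12*2 = 24.
Iteration 5: no further components; recursion stops.
Total rows emitted: 7.

7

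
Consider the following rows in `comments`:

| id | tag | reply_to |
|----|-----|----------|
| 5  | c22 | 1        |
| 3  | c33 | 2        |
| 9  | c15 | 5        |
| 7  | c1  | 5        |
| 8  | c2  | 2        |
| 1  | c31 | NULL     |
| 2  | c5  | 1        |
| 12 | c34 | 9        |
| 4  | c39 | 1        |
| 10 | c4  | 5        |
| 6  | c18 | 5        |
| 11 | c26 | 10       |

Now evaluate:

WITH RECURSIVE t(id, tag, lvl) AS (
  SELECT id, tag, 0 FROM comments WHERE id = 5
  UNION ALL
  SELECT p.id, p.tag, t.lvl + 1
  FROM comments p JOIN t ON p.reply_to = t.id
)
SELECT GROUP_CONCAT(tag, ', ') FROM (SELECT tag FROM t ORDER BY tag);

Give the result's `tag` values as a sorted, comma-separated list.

c1, c15, c18, c22, c26, c34, c4

Base: id=5 (c22) at lvl 0.
Iteration 1: rows with reply_to in {5} -> c18 (id 6, lvl 1), c1 (id 7, lvl 1), c15 (id 9, lvl 1), c4 (id 10, lvl 1).
Iteration 2: rows with reply_to in {6,7,9,10} -> c26 (id 11, lvl 2), c34 (id 12, lvl 2).
Iteration 3: no rows with reply_to in {11,12}; recursion stops.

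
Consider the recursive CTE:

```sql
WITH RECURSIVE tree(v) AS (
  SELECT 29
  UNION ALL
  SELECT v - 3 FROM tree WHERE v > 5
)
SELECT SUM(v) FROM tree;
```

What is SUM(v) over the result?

153

Base: v=29.
Iteration 1: 29 > 5 holds -> v = 29 - 3 = 26.
Iteration 2: 26 > 5 holds -> v = 26 - 3 = 23.
Iteration 3: 23 > 5 holds -> v = 23 - 3 = 20.
Iteration 4: 20 > 5 holds -> v = 20 - 3 = 17.
Iteration 5: 17 > 5 holds -> v = 17 - 3 = 14.
Iteration 6: 14 > 5 holds -> v = 14 - 3 = 11.
Iteration 7: 11 > 5 holds -> v = 11 - 3 = 8.
Iteration 8: 8 > 5 holds -> v = 8 - 3 = 5.
Iteration 9: 5 > 5 fails; recursion stops.
SUM(v) = 29 + 26 + 23 + 20 + 17 + 14 + 11 + 8 + 5 = 153.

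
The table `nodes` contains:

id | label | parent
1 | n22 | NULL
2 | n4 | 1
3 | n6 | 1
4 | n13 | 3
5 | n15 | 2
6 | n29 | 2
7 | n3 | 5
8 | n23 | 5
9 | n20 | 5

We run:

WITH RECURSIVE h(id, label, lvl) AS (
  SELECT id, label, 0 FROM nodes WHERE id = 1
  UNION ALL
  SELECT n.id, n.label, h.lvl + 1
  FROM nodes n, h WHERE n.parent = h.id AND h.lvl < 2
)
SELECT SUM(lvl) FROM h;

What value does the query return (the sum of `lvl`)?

8

Base: id=1 (n22) at lvl 0.
Iteration 1: rows with parent in {1} -> n4 (id 2, lvl 1), n6 (id 3, lvl 1).
Iteration 2: rows with parent in {2,3} -> n13 (id 4, lvl 2), n15 (id 5, lvl 2), n29 (id 6, lvl 2).
Iteration 3: lvl < 2 fails for all current rows; recursion stops.
SUM(lvl) = 0 + 1 + 1 + 2 + 2 + 2 = 8.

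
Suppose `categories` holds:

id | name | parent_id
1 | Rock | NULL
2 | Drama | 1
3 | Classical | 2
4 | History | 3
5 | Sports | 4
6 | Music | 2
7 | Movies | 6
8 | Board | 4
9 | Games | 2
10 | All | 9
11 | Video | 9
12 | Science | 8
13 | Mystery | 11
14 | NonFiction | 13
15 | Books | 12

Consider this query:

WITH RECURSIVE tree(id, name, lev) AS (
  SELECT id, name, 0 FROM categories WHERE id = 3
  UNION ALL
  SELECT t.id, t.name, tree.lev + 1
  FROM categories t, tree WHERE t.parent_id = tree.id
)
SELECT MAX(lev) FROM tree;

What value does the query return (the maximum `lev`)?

4

Base: id=3 (Classical) at lev 0.
Iteration 1: rows with parent_id in {3} -> History (id 4, lev 1).
Iteration 2: rows with parent_id in {4} -> Sports (id 5, lev 2), Board (id 8, lev 2).
Iteration 3: rows with parent_id in {5,8} -> Science (id 12, lev 3).
Iteration 4: rows with parent_id in {12} -> Books (id 15, lev 4).
Iteration 5: no rows with parent_id in {15}; recursion stops.
lev values: 0, 1, 2, 2, 3, 4; the maximum is 4.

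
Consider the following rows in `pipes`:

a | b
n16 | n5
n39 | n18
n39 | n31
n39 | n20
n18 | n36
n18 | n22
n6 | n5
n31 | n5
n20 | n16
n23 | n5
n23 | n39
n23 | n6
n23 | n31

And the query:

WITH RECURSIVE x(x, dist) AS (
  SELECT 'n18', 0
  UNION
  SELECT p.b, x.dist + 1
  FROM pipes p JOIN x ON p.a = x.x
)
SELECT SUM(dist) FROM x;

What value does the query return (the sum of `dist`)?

2

Base: (n18, dist=0).
Iteration 1: edges from {n18} -> (n22, dist=1), (n36, dist=1).
Iteration 2: no outgoing edges from {n22,n36}; recursion stops.
SUM(dist) = 0 + 1 + 1 = 2.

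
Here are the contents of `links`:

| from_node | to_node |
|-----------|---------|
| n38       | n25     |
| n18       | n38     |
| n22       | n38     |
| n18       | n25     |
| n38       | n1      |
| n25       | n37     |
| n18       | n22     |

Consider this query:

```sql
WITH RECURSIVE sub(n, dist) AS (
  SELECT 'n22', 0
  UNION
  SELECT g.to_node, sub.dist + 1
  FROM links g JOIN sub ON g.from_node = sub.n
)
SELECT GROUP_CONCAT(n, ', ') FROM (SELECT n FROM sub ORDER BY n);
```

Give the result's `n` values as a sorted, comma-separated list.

n1, n22, n25, n37, n38

Base: (n22, dist=0).
Iteration 1: edges from {n22} -> (n38, dist=1).
Iteration 2: edges from {n38} -> (n1, dist=2), (n25, dist=2).
Iteration 3: edges from {n1,n25} -> (n37, dist=3).
Iteration 4: no outgoing edges from {n37}; recursion stops.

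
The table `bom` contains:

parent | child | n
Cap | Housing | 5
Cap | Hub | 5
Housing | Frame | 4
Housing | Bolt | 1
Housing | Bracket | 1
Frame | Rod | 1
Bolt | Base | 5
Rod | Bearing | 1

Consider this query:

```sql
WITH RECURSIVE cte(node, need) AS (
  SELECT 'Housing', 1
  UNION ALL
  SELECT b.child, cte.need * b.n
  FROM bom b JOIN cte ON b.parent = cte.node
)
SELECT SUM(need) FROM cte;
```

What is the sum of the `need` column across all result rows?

Base: (Housing, need=1).
Iteration 1: components of {Housing} -> Bolt = 1*1 = 1, Bracket = 1*1 = 1, Frame = 1*4 = 4.
Iteration 2: components of {Bolt,Bracket,Frame} -> Base = 1*5 = 5, Rod = 4*1 = 4.
Iteration 3: components of {Base,Rod} -> Bearing = 4*1 = 4.
Iteration 4: no further components; recursion stops.
SUM(need) = 1 + 4 + 1 + 1 + 4 + 5 + 4 = 20.

20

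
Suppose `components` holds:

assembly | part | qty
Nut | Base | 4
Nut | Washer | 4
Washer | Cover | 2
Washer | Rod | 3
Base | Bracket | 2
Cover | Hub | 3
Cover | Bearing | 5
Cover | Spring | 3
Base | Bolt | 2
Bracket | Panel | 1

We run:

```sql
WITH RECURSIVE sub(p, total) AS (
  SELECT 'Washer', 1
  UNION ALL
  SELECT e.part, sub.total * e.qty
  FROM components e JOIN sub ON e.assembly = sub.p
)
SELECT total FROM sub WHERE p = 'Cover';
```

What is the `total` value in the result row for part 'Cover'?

Base: (Washer, total=1).
Iteration 1: components of {Washer} -> Cover = 1*2 = 2, Rod = 1*3 = 3.
Iteration 2: components of {Cover,Rod} -> Bearing = 2*5 = 10, Hub = 2*3 = 6, Spring = 2*3 = 6.
Iteration 3: no further components; recursion stops.

2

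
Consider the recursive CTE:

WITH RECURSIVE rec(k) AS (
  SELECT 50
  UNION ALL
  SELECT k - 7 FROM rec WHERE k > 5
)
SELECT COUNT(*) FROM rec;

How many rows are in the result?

Base: k=50.
Iteration 1: 50 > 5 holds -> k = 50 - 7 = 43.
Iteration 2: 43 > 5 holds -> k = 43 - 7 = 36.
Iteration 3: 36 > 5 holds -> k = 36 - 7 = 29.
Iteration 4: 29 > 5 holds -> k = 29 - 7 = 22.
Iteration 5: 22 > 5 holds -> k = 22 - 7 = 15.
Iteration 6: 15 > 5 holds -> k = 15 - 7 = 8.
Iteration 7: 8 > 5 holds -> k = 8 - 7 = 1.
Iteration 8: 1 > 5 fails; recursion stops.
Total rows emitted: 8.

8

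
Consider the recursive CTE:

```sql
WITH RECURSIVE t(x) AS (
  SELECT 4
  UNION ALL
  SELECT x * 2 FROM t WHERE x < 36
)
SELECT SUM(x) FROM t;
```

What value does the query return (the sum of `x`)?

124

Base: x=4.
Iteration 1: 4 < 36 holds -> x = 4 * 2 = 8.
Iteration 2: 8 < 36 holds -> x = 8 * 2 = 16.
Iteration 3: 16 < 36 holds -> x = 16 * 2 = 32.
Iteration 4: 32 < 36 holds -> x = 32 * 2 = 64.
Iteration 5: 64 < 36 fails; recursion stops.
SUM(x) = 4 + 8 + 16 + 32 + 64 = 124.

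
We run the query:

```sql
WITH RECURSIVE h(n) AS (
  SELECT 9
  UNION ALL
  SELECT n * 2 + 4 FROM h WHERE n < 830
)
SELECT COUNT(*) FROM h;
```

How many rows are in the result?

Base: n=9.
Iteration 1: 9 < 830 holds -> n = 9 * 2 + 4 = 22.
Iteration 2: 22 < 830 holds -> n = 22 * 2 + 4 = 48.
Iteration 3: 48 < 830 holds -> n = 48 * 2 + 4 = 100.
Iteration 4: 100 < 830 holds -> n = 100 * 2 + 4 = 204.
Iteration 5: 204 < 830 holds -> n = 204 * 2 + 4 = 412.
Iteration 6: 412 < 830 holds -> n = 412 * 2 + 4 = 828.
Iteration 7: 828 < 830 holds -> n = 828 * 2 + 4 = 1660.
Iteration 8: 1660 < 830 fails; recursion stops.
Total rows emitted: 8.

8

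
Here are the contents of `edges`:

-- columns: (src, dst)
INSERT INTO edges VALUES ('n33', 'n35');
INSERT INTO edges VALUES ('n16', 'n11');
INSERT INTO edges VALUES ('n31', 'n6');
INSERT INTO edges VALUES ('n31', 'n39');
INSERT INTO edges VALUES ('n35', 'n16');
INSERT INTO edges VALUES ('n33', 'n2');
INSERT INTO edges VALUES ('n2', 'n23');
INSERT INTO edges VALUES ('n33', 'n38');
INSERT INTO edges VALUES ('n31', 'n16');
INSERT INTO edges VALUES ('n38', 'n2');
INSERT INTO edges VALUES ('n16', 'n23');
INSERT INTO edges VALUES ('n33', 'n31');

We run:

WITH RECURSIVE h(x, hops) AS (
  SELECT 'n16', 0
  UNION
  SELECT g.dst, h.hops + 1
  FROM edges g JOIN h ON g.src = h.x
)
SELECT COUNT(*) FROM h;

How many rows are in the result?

Base: (n16, hops=0).
Iteration 1: edges from {n16} -> (n11, hops=1), (n23, hops=1).
Iteration 2: no outgoing edges from {n11,n23}; recursion stops.
Total rows emitted: 3.

3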